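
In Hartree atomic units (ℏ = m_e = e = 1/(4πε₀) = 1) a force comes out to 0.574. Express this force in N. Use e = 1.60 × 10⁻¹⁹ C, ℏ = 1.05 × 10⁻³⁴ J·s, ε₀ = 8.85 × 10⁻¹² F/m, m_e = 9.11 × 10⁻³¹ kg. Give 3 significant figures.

One atomic unit of force: F_au = E_h/a₀ = m_e²e⁶/((4πε₀)³ℏ⁴) = 8.33 × 10⁻⁸ N.
0.574 × 8.33 × 10⁻⁸ N = 4.78 × 10⁻⁸ N

4.78 × 10⁻⁸ N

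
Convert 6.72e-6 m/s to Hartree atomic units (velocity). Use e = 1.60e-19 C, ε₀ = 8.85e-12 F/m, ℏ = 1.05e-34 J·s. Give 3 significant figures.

atomic unit of velocity: v_au = e²/(4πε₀ℏ) = 2.19e6 m/s.
6.72e-6 / 2.19e6 = 3.07e-12

3.07e-12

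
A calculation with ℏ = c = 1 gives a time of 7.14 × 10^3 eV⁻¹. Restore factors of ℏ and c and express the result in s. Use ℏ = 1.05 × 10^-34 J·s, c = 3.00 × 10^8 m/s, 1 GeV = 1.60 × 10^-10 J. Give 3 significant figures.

A time is [E]⁻¹ in ℏ=c=1; restore one factor of ℏ.
1 GeV⁻¹ → ℏ × (1 GeV in J)⁻¹ = 6.56 × 10^-25 s.
Convert the energy scale: 7.14 × 10^3 eV⁻¹ = 7.14 × 10^12 GeV⁻¹.
Result: 7.14 × 10^12 × 6.56 × 10^-25 = 4.69 × 10^-12 s.

4.69 × 10^-12 s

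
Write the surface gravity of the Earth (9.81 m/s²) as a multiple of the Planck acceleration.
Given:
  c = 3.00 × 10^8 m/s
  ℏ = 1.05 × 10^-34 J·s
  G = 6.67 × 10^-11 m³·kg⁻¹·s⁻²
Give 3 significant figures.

1.76 × 10^-51

Planck acceleration: a_P = √(c⁷/(ℏG)) = 5.59 × 10^51 m/s².
9.81 / 5.59 × 10^51 = 1.76 × 10^-51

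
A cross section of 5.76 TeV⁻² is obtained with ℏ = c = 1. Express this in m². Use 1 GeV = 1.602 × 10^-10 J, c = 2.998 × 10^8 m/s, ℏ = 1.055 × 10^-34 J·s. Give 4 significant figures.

2.245 × 10^-37 m²

Area is [L]² = [E]⁻²·(ℏc)²; restore (ℏc)².
1 GeV⁻² → (ℏc)² × (1 GeV in J)⁻² = 3.898 × 10^-32 m².
Convert the energy scale: 5.76 TeV⁻² = 5.76 × 10^-6 GeV⁻².
Result: 5.76 × 10^-6 × 3.898 × 10^-32 = 2.245 × 10^-37 m².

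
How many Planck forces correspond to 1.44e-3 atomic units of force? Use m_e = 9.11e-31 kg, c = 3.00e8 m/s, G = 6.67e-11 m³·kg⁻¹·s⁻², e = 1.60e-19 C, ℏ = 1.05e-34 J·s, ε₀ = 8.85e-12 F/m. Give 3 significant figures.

9.88e-55

atomic unit of force: F_au = E_h/a₀ = m_e²e⁶/((4πε₀)³ℏ⁴) = 8.33e-8 N
Planck force: F_P = c⁴/G = 1.21e44 N
1.44e-3 × 8.33e-8 / 1.21e44 = 9.88e-55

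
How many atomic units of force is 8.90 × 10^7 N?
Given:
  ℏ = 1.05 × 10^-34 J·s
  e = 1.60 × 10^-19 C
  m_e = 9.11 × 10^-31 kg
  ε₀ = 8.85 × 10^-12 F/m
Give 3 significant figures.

1.07 × 10^15

atomic unit of force: F_au = E_h/a₀ = m_e²e⁶/((4πε₀)³ℏ⁴) = 8.33 × 10^-8 N.
8.90 × 10^7 / 8.33 × 10^-8 = 1.07 × 10^15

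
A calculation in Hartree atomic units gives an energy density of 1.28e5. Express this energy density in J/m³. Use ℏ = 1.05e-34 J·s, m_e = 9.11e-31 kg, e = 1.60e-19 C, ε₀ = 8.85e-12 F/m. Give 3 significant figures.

3.86e18 J/m³

One atomic unit of energy density: u_au = E_h/a₀³ = m_e⁴e¹⁰/((4πε₀)⁵ℏ⁸) = 3.01e13 J/m³.
1.28e5 × 3.01e13 J/m³ = 3.86e18 J/m³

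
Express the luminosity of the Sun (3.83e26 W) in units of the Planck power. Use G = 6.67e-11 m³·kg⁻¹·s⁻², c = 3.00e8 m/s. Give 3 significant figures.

1.05e-26

Planck power: P_P = c⁵/G = 3.64e52 W.
3.83e26 / 3.64e52 = 1.05e-26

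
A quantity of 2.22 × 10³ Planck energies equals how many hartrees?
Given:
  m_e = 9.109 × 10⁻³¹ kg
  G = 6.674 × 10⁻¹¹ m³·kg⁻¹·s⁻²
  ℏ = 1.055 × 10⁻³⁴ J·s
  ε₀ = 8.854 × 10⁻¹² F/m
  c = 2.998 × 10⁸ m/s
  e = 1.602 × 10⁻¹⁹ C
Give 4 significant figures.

Planck energy: E_P = √(ℏc⁵/G) = 1.957 × 10⁹ J
hartree: E_h = m_e e⁴/(4πε₀ℏ)² = 4.354 × 10⁻¹⁸ J
2.22 × 10³ × 1.957 × 10⁹ / 4.354 × 10⁻¹⁸ = 9.976 × 10²⁹

9.976 × 10²⁹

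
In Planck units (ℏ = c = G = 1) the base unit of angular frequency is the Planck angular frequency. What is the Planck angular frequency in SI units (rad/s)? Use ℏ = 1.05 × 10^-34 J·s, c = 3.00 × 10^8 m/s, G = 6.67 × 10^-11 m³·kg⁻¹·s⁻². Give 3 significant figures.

1.86 × 10^43 rad/s

ω_P = √(c⁵/(ℏG))
  = √(3.47 × 10^86)
  = 1.86 × 10^43 rad/s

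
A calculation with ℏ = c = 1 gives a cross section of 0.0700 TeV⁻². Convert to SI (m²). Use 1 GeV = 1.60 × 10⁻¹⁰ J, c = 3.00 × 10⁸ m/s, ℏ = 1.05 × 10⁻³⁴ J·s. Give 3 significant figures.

Area is [L]² = [E]⁻²·(ℏc)²; restore (ℏc)².
1 GeV⁻² → (ℏc)² × (1 GeV in J)⁻² = 3.88 × 10⁻³² m².
Convert the energy scale: 0.0700 TeV⁻² = 7.00 × 10⁻⁸ GeV⁻².
Result: 7.00 × 10⁻⁸ × 3.88 × 10⁻³² = 2.71 × 10⁻³⁹ m².

2.71 × 10⁻³⁹ m²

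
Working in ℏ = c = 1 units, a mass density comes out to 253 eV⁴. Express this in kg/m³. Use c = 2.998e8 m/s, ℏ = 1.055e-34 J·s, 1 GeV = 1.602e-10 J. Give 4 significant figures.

Mass density is [E]/(c²[L]³) = [E]⁴/(ℏ³c⁵).
1 GeV⁴ → 1/(ℏ³c⁵) × (1 GeV in J)⁴ = 2.316e20 kg/m³.
Convert the energy scale: 253 eV⁴ = 2.53e-34 GeV⁴.
Result: 2.53e-34 × 2.316e20 = 5.859e-14 kg/m³.

5.859e-14 kg/m³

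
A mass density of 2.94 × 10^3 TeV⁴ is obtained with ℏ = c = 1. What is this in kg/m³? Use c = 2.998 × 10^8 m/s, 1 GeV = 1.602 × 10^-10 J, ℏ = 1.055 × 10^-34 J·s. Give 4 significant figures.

6.809 × 10^35 kg/m³

Mass density is [E]/(c²[L]³) = [E]⁴/(ℏ³c⁵).
1 GeV⁴ → 1/(ℏ³c⁵) × (1 GeV in J)⁴ = 2.316 × 10^20 kg/m³.
Convert the energy scale: 2.94 × 10^3 TeV⁴ = 2.94 × 10^15 GeV⁴.
Result: 2.94 × 10^15 × 2.316 × 10^20 = 6.809 × 10^35 kg/m³.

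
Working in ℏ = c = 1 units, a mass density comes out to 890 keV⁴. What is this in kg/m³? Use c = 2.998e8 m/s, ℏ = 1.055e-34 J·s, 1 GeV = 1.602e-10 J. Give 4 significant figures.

0.2061 kg/m³

Mass density is [E]/(c²[L]³) = [E]⁴/(ℏ³c⁵).
1 GeV⁴ → 1/(ℏ³c⁵) × (1 GeV in J)⁴ = 2.316e20 kg/m³.
Convert the energy scale: 890 keV⁴ = 8.90e-22 GeV⁴.
Result: 8.90e-22 × 2.316e20 = 0.2061 kg/m³.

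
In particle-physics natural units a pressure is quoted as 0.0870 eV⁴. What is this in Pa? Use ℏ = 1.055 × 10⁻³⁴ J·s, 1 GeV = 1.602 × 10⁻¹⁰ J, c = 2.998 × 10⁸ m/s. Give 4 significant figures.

Pressure is [E]/[L]³ = [E]⁴/(ℏc)³.
1 GeV⁴ → 1/(ℏc)³ × (1 GeV in J)⁴ = 2.082 × 10³⁷ Pa.
Convert the energy scale: 0.0870 eV⁴ = 8.70 × 10⁻³⁸ GeV⁴.
Result: 8.70 × 10⁻³⁸ × 2.082 × 10³⁷ = 1.811 Pa.

1.811 Pa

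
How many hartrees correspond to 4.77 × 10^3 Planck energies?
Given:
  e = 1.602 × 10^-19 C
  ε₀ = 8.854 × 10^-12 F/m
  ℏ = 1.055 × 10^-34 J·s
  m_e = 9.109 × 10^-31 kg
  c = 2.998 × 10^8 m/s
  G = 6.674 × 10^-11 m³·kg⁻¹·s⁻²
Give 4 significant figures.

Planck energy: E_P = √(ℏc⁵/G) = 1.957 × 10^9 J
hartree: E_h = m_e e⁴/(4πε₀ℏ)² = 4.354 × 10^-18 J
4.77 × 10^3 × 1.957 × 10^9 / 4.354 × 10^-18 = 2.143 × 10^30

2.143 × 10^30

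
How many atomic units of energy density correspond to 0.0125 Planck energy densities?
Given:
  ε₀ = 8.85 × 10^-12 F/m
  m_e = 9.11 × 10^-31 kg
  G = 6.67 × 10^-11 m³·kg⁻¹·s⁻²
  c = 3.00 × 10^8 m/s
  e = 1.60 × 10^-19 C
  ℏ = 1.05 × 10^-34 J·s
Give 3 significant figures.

1.94 × 10^98

Planck energy density: u_P = c⁷/(ℏG²) = 4.68 × 10^113 J/m³
atomic unit of energy density: u_au = E_h/a₀³ = m_e⁴e¹⁰/((4πε₀)⁵ℏ⁸) = 3.01 × 10^13 J/m³
0.0125 × 4.68 × 10^113 / 3.01 × 10^13 = 1.94 × 10^98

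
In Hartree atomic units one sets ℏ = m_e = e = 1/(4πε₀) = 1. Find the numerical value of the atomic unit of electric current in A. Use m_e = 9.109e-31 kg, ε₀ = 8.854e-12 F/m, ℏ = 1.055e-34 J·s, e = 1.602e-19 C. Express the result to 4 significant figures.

6.612e-3 A

I_au = e E_h/ℏ = m_e e⁵/((4πε₀)²ℏ³)
E_h = 4.354e-18 J
e·E_h/ℏ = 6.612e-3 A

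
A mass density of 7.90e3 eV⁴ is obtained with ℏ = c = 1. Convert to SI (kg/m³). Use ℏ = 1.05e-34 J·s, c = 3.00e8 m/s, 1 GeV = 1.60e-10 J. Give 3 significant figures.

1.84e-12 kg/m³

Mass density is [E]/(c²[L]³) = [E]⁴/(ℏ³c⁵).
1 GeV⁴ → 1/(ℏ³c⁵) × (1 GeV in J)⁴ = 2.33e20 kg/m³.
Convert the energy scale: 7.90e3 eV⁴ = 7.90e-33 GeV⁴.
Result: 7.90e-33 × 2.33e20 = 1.84e-12 kg/m³.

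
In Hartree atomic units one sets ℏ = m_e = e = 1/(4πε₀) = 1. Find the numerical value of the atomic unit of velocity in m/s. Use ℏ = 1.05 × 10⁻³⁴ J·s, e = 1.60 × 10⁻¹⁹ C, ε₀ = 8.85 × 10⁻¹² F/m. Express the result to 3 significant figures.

v_au = e²/(4πε₀ℏ)
  = 2.56 × 10⁻³⁸ / 1.17 × 10⁻⁴⁴
  = 2.19 × 10⁶ m/s

2.19 × 10⁶ m/s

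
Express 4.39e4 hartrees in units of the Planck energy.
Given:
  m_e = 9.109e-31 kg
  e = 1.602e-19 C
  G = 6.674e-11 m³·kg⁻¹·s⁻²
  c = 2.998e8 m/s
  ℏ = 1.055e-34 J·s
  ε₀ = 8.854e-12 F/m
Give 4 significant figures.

hartree: E_h = m_e e⁴/(4πε₀ℏ)² = 4.354e-18 J
Planck energy: E_P = √(ℏc⁵/G) = 1.957e9 J
4.39e4 × 4.354e-18 / 1.957e9 = 9.769e-23

9.769e-23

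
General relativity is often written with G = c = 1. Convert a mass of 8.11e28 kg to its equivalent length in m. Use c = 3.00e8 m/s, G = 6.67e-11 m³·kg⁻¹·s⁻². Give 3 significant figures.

In G = c = 1 units mass has dimensions of length; the conversion factor is G/c².
8.11e28 kg × (G/c²) = 60.1 m

60.1 m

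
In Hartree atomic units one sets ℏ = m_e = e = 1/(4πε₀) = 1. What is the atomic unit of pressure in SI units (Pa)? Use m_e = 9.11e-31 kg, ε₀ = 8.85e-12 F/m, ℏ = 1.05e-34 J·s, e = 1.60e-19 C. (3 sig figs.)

P_au = E_h/a₀³ = m_e⁴e¹⁰/((4πε₀)⁵ℏ⁸)
E_h = 4.38e-18 J
a₀ = 5.26e-11 m
E_h/a₀³ = 3.01e13 Pa

3.01e13 Pa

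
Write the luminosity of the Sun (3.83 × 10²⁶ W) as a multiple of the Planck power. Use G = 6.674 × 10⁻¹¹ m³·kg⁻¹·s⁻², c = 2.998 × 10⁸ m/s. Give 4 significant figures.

1.055 × 10⁻²⁶

Planck power: P_P = c⁵/G = 3.629 × 10⁵² W.
3.83 × 10²⁶ / 3.629 × 10⁵² = 1.055 × 10⁻²⁶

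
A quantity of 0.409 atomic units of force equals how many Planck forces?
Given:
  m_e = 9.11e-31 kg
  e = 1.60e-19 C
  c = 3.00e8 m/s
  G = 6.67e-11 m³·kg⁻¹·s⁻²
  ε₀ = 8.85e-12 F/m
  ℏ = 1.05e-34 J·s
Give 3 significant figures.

atomic unit of force: F_au = E_h/a₀ = m_e²e⁶/((4πε₀)³ℏ⁴) = 8.33e-8 N
Planck force: F_P = c⁴/G = 1.21e44 N
0.409 × 8.33e-8 / 1.21e44 = 2.80e-52

2.80e-52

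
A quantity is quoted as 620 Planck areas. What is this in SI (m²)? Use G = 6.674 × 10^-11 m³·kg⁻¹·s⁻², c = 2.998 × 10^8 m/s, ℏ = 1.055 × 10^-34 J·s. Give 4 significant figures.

One Planck area: A_P = ℏG/c³ = 2.613 × 10^-70 m².
620 × 2.613 × 10^-70 m² = 1.620 × 10^-67 m²

1.620 × 10^-67 m²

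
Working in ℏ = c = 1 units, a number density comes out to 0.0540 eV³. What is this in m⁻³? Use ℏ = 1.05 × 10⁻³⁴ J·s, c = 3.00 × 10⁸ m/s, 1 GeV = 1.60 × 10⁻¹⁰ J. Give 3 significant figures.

Number density is [L]⁻³ = [E]³/(ℏc)³.
1 GeV³ → 1/(ℏc)³ × (1 GeV in J)³ = 1.31 × 10⁴⁷ m⁻³.
Convert the energy scale: 0.0540 eV³ = 5.40 × 10⁻²⁹ GeV³.
Result: 5.40 × 10⁻²⁹ × 1.31 × 10⁴⁷ = 7.08 × 10¹⁸ m⁻³.

7.08 × 10¹⁸ m⁻³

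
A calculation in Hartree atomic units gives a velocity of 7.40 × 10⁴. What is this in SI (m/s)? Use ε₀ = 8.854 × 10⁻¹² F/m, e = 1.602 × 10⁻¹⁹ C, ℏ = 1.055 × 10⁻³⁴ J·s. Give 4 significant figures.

1.618 × 10¹¹ m/s

One atomic unit of velocity: v_au = e²/(4πε₀ℏ) = 2.186 × 10⁶ m/s.
7.40 × 10⁴ × 2.186 × 10⁶ m/s = 1.618 × 10¹¹ m/s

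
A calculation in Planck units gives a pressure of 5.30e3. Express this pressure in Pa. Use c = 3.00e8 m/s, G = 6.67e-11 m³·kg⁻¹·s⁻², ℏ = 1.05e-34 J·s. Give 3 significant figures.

2.48e117 Pa

One Planck pressure: p_P = c⁷/(ℏG²) = 4.68e113 Pa.
5.30e3 × 4.68e113 Pa = 2.48e117 Pa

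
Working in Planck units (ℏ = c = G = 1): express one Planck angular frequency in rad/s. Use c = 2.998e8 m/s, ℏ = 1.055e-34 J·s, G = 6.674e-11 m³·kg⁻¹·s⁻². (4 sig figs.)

The unique combination of the constants set to 1 with dimensions of angular frequency is ω_P = √(c⁵/(ℏG)).
  = √(3.440e86)
  = 1.855e43 rad/s

1.855e43 rad/s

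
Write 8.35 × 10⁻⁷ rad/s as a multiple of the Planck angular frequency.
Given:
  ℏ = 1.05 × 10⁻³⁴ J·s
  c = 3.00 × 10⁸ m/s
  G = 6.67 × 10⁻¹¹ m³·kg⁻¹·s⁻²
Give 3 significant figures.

4.48 × 10⁻⁵⁰

Planck angular frequency: ω_P = √(c⁵/(ℏG)) = 1.86 × 10⁴³ rad/s.
8.35 × 10⁻⁷ / 1.86 × 10⁴³ = 4.48 × 10⁻⁵⁰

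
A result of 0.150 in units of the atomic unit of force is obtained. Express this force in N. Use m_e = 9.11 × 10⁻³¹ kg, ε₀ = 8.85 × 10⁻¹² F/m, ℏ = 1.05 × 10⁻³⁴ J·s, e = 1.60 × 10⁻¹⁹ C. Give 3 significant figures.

One atomic unit of force: F_au = E_h/a₀ = m_e²e⁶/((4πε₀)³ℏ⁴) = 8.33 × 10⁻⁸ N.
0.150 × 8.33 × 10⁻⁸ N = 1.25 × 10⁻⁸ N

1.25 × 10⁻⁸ N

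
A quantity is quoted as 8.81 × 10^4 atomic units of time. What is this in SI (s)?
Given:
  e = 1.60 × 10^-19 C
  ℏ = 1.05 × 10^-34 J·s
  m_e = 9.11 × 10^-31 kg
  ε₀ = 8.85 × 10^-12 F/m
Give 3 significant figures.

2.11 × 10^-12 s

One atomic unit of time: τ_au = (4πε₀)²ℏ³/(m_e e⁴) = 2.40 × 10^-17 s.
8.81 × 10^4 × 2.40 × 10^-17 s = 2.11 × 10^-12 s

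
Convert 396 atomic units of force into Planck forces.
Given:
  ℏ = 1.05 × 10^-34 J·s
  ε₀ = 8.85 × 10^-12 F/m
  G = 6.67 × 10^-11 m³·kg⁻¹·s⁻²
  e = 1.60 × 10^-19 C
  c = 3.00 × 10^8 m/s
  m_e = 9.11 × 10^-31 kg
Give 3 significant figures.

atomic unit of force: F_au = E_h/a₀ = m_e²e⁶/((4πε₀)³ℏ⁴) = 8.33 × 10^-8 N
Planck force: F_P = c⁴/G = 1.21 × 10^44 N
396 × 8.33 × 10^-8 / 1.21 × 10^44 = 2.72 × 10^-49

2.72 × 10^-49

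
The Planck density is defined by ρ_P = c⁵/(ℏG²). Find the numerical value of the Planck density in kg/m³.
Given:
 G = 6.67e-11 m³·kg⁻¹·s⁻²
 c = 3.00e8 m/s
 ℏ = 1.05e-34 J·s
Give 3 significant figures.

5.20e96 kg/m³

ρ_P = c⁵/(ℏG²)
  = 2.43e42 / 4.67e-55
  = 5.20e96 kg/m³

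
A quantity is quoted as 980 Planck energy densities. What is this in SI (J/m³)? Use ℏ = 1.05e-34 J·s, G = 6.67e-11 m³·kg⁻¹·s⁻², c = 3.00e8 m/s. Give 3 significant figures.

One Planck energy density: u_P = c⁷/(ℏG²) = 4.68e113 J/m³.
980 × 4.68e113 J/m³ = 4.59e116 J/m³

4.59e116 J/m³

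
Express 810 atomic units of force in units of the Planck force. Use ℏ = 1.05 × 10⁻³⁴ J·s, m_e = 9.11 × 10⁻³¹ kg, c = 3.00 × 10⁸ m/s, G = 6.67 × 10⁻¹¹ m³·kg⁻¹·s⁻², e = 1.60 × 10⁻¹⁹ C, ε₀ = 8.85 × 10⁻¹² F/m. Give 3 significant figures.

atomic unit of force: F_au = E_h/a₀ = m_e²e⁶/((4πε₀)³ℏ⁴) = 8.33 × 10⁻⁸ N
Planck force: F_P = c⁴/G = 1.21 × 10⁴⁴ N
810 × 8.33 × 10⁻⁸ / 1.21 × 10⁴⁴ = 5.55 × 10⁻⁴⁹

5.55 × 10⁻⁴⁹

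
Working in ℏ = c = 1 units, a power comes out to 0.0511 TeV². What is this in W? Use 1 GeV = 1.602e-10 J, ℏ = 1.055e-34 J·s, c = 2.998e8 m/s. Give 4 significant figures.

1.243e19 W

Power is [E]/[T] = [E]²/ℏ.
1 GeV² → 1/ℏ × (1 GeV in J)² = 2.433e14 W.
Convert the energy scale: 0.0511 TeV² = 5.11e4 GeV².
Result: 5.11e4 × 2.433e14 = 1.243e19 W.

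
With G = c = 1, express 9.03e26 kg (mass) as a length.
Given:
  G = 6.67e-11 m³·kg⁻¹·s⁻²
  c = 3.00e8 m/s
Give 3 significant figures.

In G = c = 1 units mass has dimensions of length; the conversion factor is G/c².
9.03e26 kg × (G/c²) = 0.669 m

0.669 m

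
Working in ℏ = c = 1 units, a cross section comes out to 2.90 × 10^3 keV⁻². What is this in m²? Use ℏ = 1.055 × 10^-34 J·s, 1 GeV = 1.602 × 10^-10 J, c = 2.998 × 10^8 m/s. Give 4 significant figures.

Area is [L]² = [E]⁻²·(ℏc)²; restore (ℏc)².
1 GeV⁻² → (ℏc)² × (1 GeV in J)⁻² = 3.898 × 10^-32 m².
Convert the energy scale: 2.90 × 10^3 keV⁻² = 2.90 × 10^15 GeV⁻².
Result: 2.90 × 10^15 × 3.898 × 10^-32 = 1.130 × 10^-16 m².

1.130 × 10^-16 m²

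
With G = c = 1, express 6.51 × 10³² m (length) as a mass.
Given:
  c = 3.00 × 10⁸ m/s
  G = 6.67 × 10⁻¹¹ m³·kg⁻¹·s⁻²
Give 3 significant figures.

8.78 × 10⁵⁹ kg

Length → mass via c²/G.
6.51 × 10³² m × (c²/G) = 8.78 × 10⁵⁹ kg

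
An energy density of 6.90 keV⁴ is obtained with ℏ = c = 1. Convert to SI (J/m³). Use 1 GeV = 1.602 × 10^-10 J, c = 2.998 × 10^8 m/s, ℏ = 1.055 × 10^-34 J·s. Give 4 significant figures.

[E]/[L]³ = [E]⁴/(ℏc)³; restore (ℏc)⁻³.
1 GeV⁴ → 1/(ℏc)³ × (1 GeV in J)⁴ = 2.082 × 10^37 J/m³.
Convert the energy scale: 6.90 keV⁴ = 6.90 × 10^-24 GeV⁴.
Result: 6.90 × 10^-24 × 2.082 × 10^37 = 1.436 × 10^14 J/m³.

1.436 × 10^14 J/m³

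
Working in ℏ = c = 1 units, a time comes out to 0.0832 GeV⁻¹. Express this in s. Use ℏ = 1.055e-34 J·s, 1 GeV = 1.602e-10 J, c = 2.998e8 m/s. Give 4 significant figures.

A time is [E]⁻¹ in ℏ=c=1; restore one factor of ℏ.
1 GeV⁻¹ → ℏ × (1 GeV in J)⁻¹ = 6.586e-25 s.
Result: 0.0832 × 6.586e-25 = 5.479e-26 s.

5.479e-26 s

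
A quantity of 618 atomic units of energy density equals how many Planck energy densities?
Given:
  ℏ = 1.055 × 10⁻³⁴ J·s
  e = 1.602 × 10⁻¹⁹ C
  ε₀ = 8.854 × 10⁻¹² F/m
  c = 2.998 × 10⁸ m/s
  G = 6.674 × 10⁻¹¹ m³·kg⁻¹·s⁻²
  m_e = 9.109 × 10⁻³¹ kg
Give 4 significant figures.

3.908 × 10⁻⁹⁸

atomic unit of energy density: u_au = E_h/a₀³ = m_e⁴e¹⁰/((4πε₀)⁵ℏ⁸) = 2.929 × 10¹³ J/m³
Planck energy density: u_P = c⁷/(ℏG²) = 4.632 × 10¹¹³ J/m³
618 × 2.929 × 10¹³ / 4.632 × 10¹¹³ = 3.908 × 10⁻⁹⁸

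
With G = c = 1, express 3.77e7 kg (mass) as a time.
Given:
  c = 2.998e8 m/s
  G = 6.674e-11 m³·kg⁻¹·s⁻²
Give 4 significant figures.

9.338e-29 s

Mass → time via G/c³.
3.77e7 kg × (G/c³) = 9.338e-29 s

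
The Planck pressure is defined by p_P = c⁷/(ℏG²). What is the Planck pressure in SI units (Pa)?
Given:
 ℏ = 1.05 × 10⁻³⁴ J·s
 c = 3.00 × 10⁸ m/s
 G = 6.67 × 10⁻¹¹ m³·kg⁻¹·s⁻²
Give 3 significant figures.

p_P = c⁷/(ℏG²)
  = 2.19 × 10⁵⁹ / 4.67 × 10⁻⁵⁵
  = 4.68 × 10¹¹³ Pa

4.68 × 10¹¹³ Pa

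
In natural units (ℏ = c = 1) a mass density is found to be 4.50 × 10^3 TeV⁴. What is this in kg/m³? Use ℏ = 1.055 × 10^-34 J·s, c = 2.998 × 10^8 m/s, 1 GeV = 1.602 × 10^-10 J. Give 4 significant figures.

1.042 × 10^36 kg/m³

Mass density is [E]/(c²[L]³) = [E]⁴/(ℏ³c⁵).
1 GeV⁴ → 1/(ℏ³c⁵) × (1 GeV in J)⁴ = 2.316 × 10^20 kg/m³.
Convert the energy scale: 4.50 × 10^3 TeV⁴ = 4.50 × 10^15 GeV⁴.
Result: 4.50 × 10^15 × 2.316 × 10^20 = 1.042 × 10^36 kg/m³.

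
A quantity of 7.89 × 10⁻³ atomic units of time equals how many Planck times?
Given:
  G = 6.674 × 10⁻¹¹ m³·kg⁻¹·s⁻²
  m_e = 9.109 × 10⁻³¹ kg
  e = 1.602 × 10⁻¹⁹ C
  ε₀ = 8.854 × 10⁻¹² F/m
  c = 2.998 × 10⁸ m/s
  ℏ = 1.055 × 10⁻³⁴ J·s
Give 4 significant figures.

3.545 × 10²⁴

atomic unit of time: τ_au = (4πε₀)²ℏ³/(m_e e⁴) = 2.423 × 10⁻¹⁷ s
Planck time: t_P = √(ℏG/c⁵) = 5.392 × 10⁻⁴⁴ s
7.89 × 10⁻³ × 2.423 × 10⁻¹⁷ / 5.392 × 10⁻⁴⁴ = 3.545 × 10²⁴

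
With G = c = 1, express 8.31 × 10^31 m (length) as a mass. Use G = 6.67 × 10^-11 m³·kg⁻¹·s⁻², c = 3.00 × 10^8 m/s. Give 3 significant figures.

1.12 × 10^59 kg

Length → mass via c²/G.
8.31 × 10^31 m × (c²/G) = 1.12 × 10^59 kg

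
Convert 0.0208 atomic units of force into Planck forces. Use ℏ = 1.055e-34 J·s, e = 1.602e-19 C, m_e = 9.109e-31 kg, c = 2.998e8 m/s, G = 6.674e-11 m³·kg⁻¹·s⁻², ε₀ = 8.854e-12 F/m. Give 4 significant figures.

1.412e-53

atomic unit of force: F_au = E_h/a₀ = m_e²e⁶/((4πε₀)³ℏ⁴) = 8.220e-8 N
Planck force: F_P = c⁴/G = 1.210e44 N
0.0208 × 8.220e-8 / 1.210e44 = 1.412e-53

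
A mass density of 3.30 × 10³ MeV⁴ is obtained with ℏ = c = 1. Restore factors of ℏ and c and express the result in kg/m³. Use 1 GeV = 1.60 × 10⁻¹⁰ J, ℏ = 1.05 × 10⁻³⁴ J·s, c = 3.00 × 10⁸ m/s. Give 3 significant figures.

Mass density is [E]/(c²[L]³) = [E]⁴/(ℏ³c⁵).
1 GeV⁴ → 1/(ℏ³c⁵) × (1 GeV in J)⁴ = 2.33 × 10²⁰ kg/m³.
Convert the energy scale: 3.30 × 10³ MeV⁴ = 3.30 × 10⁻⁹ GeV⁴.
Result: 3.30 × 10⁻⁹ × 2.33 × 10²⁰ = 7.69 × 10¹¹ kg/m³.

7.69 × 10¹¹ kg/m³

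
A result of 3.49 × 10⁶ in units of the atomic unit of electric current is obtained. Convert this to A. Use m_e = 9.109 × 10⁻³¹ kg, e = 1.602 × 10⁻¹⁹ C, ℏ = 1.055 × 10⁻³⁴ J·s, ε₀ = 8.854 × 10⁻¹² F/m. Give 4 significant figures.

2.308 × 10⁴ A

One atomic unit of electric current: I_au = e E_h/ℏ = m_e e⁵/((4πε₀)²ℏ³) = 6.612 × 10⁻³ A.
3.49 × 10⁶ × 6.612 × 10⁻³ A = 2.308 × 10⁴ A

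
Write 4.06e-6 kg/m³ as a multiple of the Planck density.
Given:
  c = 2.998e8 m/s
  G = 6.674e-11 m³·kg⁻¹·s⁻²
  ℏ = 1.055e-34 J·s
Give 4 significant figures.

7.878e-103

Planck density: ρ_P = c⁵/(ℏG²) = 5.154e96 kg/m³.
4.06e-6 / 5.154e96 = 7.878e-103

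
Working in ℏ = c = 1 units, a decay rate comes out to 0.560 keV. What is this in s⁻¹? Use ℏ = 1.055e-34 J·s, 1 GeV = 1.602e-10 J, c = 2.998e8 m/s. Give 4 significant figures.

A rate is [E]/ℏ; divide by ℏ.
1 GeV → 1/ℏ × (1 GeV in J) = 1.518e24 s⁻¹.
Convert the energy scale: 0.560 keV = 5.60e-7 GeV.
Result: 5.60e-7 × 1.518e24 = 8.504e17 s⁻¹.

8.504e17 s⁻¹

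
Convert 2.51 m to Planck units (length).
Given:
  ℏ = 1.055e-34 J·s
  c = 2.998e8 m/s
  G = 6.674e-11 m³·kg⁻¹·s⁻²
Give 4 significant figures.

1.553e35

Planck length: ℓ_P = √(ℏG/c³) = 1.616e-35 m.
2.51 / 1.616e-35 = 1.553e35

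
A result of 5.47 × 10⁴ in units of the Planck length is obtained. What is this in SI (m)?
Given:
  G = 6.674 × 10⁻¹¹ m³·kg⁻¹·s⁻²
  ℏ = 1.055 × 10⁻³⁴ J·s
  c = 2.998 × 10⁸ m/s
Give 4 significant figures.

8.842 × 10⁻³¹ m

One Planck length: ℓ_P = √(ℏG/c³) = 1.616 × 10⁻³⁵ m.
5.47 × 10⁴ × 1.616 × 10⁻³⁵ m = 8.842 × 10⁻³¹ m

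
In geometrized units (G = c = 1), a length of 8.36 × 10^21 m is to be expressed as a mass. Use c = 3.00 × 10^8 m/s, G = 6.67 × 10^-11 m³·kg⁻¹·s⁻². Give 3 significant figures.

1.13 × 10^49 kg

Length → mass via c²/G.
8.36 × 10^21 m × (c²/G) = 1.13 × 10^49 kg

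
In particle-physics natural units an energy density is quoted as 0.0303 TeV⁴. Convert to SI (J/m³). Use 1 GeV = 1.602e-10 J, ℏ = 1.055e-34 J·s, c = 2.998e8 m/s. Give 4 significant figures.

[E]/[L]³ = [E]⁴/(ℏc)³; restore (ℏc)⁻³.
1 GeV⁴ → 1/(ℏc)³ × (1 GeV in J)⁴ = 2.082e37 J/m³.
Convert the energy scale: 0.0303 TeV⁴ = 3.03e10 GeV⁴.
Result: 3.03e10 × 2.082e37 = 6.307e47 J/m³.

6.307e47 J/m³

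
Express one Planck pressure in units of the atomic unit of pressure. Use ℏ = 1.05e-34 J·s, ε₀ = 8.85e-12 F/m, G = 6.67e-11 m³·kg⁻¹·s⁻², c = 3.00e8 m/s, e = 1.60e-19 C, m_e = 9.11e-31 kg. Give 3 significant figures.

Planck pressure: p_P = c⁷/(ℏG²) = 4.68e113 Pa
atomic unit of pressure: P_au = E_h/a₀³ = m_e⁴e¹⁰/((4πε₀)⁵ℏ⁸) = 3.01e13 Pa
ratio = 4.68e113 / 3.01e13 = 1.55e100

1.55e100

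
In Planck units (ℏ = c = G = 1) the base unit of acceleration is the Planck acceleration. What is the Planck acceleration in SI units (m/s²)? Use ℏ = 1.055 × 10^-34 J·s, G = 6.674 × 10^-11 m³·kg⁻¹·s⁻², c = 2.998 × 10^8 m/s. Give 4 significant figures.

a_P = √(c⁷/(ℏG))
  = √(3.092 × 10^103)
  = 5.560 × 10^51 m/s²

5.560 × 10^51 m/s²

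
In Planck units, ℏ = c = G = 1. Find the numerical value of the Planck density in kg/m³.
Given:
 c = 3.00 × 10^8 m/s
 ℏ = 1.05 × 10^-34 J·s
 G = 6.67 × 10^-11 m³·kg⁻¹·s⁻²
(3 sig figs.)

5.20 × 10^96 kg/m³

Dimensional analysis gives ρ_P = c⁵/(ℏG²).
  = 2.43 × 10^42 / 4.67 × 10^-55
  = 5.20 × 10^96 kg/m³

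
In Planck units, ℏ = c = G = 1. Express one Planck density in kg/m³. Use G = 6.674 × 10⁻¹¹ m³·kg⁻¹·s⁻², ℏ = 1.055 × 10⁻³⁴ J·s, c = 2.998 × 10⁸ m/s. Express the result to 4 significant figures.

5.154 × 10⁹⁶ kg/m³

The unique combination of the constants set to 1 with dimensions of density is ρ_P = c⁵/(ℏG²).
  = 2.422 × 10⁴² / 4.699 × 10⁻⁵⁵
  = 5.154 × 10⁹⁶ kg/m³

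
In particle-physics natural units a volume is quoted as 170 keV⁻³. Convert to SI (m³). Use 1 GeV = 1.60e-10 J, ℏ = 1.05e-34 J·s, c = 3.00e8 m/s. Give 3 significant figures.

Volume is [L]³ = [E]⁻³·(ℏc)³.
1 GeV⁻³ → (ℏc)³ × (1 GeV in J)⁻³ = 7.63e-48 m³.
Convert the energy scale: 170 keV⁻³ = 1.70e20 GeV⁻³.
Result: 1.70e20 × 7.63e-48 = 1.30e-27 m³.

1.30e-27 m³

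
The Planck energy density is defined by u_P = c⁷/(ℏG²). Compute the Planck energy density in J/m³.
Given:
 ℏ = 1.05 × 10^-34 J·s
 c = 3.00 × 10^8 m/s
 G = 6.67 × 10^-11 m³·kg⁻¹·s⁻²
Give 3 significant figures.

u_P = c⁷/(ℏG²)
  = 2.19 × 10^59 / 4.67 × 10^-55
  = 4.68 × 10^113 J/m³

4.68 × 10^113 J/m³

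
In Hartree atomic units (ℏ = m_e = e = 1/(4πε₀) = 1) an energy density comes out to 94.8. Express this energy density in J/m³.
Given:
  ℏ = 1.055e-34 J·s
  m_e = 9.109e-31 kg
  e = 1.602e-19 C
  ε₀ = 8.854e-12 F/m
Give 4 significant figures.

2.777e15 J/m³

One atomic unit of energy density: u_au = E_h/a₀³ = m_e⁴e¹⁰/((4πε₀)⁵ℏ⁸) = 2.929e13 J/m³.
94.8 × 2.929e13 J/m³ = 2.777e15 J/m³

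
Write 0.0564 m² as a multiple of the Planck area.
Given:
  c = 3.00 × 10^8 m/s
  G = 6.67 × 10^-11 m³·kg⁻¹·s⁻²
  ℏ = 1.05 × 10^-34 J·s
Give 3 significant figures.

2.17 × 10^68

Planck area: A_P = ℏG/c³ = 2.59 × 10^-70 m².
0.0564 / 2.59 × 10^-70 = 2.17 × 10^68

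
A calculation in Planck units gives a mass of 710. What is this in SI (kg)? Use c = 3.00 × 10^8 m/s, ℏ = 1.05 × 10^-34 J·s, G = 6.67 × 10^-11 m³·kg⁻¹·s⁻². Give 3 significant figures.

One Planck mass: m_P = √(ℏc/G) = 2.17 × 10^-8 kg.
710 × 2.17 × 10^-8 kg = 1.54 × 10^-5 kg

1.54 × 10^-5 kg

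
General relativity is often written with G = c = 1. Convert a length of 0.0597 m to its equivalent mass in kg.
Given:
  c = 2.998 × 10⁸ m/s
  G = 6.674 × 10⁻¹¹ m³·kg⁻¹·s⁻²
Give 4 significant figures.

8.040 × 10²⁵ kg

Length → mass via c²/G.
0.0597 m × (c²/G) = 8.040 × 10²⁵ kg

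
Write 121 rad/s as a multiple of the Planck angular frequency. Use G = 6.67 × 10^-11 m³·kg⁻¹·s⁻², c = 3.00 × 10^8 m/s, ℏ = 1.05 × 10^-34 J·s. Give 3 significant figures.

6.50 × 10^-42

Planck angular frequency: ω_P = √(c⁵/(ℏG)) = 1.86 × 10^43 rad/s.
121 / 1.86 × 10^43 = 6.50 × 10^-42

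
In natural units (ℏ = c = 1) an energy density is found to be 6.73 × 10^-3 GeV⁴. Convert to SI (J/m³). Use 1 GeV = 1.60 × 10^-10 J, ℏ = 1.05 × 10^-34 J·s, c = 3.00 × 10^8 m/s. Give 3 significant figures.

[E]/[L]³ = [E]⁴/(ℏc)³; restore (ℏc)⁻³.
1 GeV⁴ → 1/(ℏc)³ × (1 GeV in J)⁴ = 2.10 × 10^37 J/m³.
Result: 6.73 × 10^-3 × 2.10 × 10^37 = 1.41 × 10^35 J/m³.

1.41 × 10^35 J/m³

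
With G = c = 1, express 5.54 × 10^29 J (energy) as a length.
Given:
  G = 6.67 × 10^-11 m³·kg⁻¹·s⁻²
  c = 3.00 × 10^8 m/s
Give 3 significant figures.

Energy → length via G/c⁴.
5.54 × 10^29 J × (G/c⁴) = 4.56 × 10^-15 m

4.56 × 10^-15 m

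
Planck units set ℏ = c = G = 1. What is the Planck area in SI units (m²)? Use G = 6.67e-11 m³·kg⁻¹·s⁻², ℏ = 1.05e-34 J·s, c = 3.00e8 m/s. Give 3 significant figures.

2.59e-70 m²

From ℏ = c = G = 1 the area scale is A_P = ℏG/c³.
  = 7.00e-45 / 2.70e25
  = 2.59e-70 m²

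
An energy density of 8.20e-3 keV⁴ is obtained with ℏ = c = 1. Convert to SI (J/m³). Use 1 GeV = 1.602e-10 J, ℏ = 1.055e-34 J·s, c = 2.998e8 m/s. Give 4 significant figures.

1.707e11 J/m³

[E]/[L]³ = [E]⁴/(ℏc)³; restore (ℏc)⁻³.
1 GeV⁴ → 1/(ℏc)³ × (1 GeV in J)⁴ = 2.082e37 J/m³.
Convert the energy scale: 8.20e-3 keV⁴ = 8.20e-27 GeV⁴.
Result: 8.20e-27 × 2.082e37 = 1.707e11 J/m³.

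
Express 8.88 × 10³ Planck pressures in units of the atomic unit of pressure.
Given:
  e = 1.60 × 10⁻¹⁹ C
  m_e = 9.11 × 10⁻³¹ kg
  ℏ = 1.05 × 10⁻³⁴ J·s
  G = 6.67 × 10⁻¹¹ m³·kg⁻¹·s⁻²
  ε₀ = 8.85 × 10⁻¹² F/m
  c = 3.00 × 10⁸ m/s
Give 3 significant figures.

Planck pressure: p_P = c⁷/(ℏG²) = 4.68 × 10¹¹³ Pa
atomic unit of pressure: P_au = E_h/a₀³ = m_e⁴e¹⁰/((4πε₀)⁵ℏ⁸) = 3.01 × 10¹³ Pa
8.88 × 10³ × 4.68 × 10¹¹³ / 3.01 × 10¹³ = 1.38 × 10¹⁰⁴

1.38 × 10¹⁰⁴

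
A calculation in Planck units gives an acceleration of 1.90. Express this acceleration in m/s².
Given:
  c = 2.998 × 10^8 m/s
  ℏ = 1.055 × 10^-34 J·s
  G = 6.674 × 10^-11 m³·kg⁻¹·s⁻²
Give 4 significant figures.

One Planck acceleration: a_P = √(c⁷/(ℏG)) = 5.560 × 10^51 m/s².
1.90 × 5.560 × 10^51 m/s² = 1.056 × 10^52 m/s²

1.056 × 10^52 m/s²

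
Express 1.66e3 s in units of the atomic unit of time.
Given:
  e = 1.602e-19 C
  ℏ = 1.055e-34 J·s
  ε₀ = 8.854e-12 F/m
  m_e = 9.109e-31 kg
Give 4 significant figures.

6.851e19

atomic unit of time: τ_au = (4πε₀)²ℏ³/(m_e e⁴) = 2.423e-17 s.
1.66e3 / 2.423e-17 = 6.851e19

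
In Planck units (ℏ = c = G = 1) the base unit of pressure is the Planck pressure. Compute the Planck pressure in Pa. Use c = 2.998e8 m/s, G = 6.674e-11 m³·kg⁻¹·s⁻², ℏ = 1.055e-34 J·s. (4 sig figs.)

4.632e113 Pa

p_P = c⁷/(ℏG²)
  = 2.177e59 / 4.699e-55
  = 4.632e113 Pa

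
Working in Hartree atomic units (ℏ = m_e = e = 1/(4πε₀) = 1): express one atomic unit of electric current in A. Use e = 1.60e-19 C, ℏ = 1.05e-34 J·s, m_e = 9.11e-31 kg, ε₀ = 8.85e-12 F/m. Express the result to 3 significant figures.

6.67e-3 A

The unique combination of the constants set to 1 with dimensions of current is I_au = e E_h/ℏ = m_e e⁵/((4πε₀)²ℏ³).
E_h = 4.38e-18 J
e·E_h/ℏ = 6.67e-3 A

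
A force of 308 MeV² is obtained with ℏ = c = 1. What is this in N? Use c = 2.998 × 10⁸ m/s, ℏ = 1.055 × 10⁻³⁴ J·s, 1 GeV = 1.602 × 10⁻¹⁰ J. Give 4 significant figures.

Force is [E]/[L] = [E]²/(ℏc); restore (ℏc)⁻¹.
1 GeV² → 1/(ℏc) × (1 GeV in J)² = 8.114 × 10⁵ N.
Convert the energy scale: 308 MeV² = 3.08 × 10⁻⁴ GeV².
Result: 3.08 × 10⁻⁴ × 8.114 × 10⁵ = 249.9 N.

249.9 N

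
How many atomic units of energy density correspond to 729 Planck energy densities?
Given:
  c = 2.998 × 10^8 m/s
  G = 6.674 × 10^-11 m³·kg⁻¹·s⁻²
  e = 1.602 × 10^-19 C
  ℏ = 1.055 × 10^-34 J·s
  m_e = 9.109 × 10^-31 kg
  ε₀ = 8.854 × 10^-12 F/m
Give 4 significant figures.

Planck energy density: u_P = c⁷/(ℏG²) = 4.632 × 10^113 J/m³
atomic unit of energy density: u_au = E_h/a₀³ = m_e⁴e¹⁰/((4πε₀)⁵ℏ⁸) = 2.929 × 10^13 J/m³
729 × 4.632 × 10^113 / 2.929 × 10^13 = 1.153 × 10^103

1.153 × 10^103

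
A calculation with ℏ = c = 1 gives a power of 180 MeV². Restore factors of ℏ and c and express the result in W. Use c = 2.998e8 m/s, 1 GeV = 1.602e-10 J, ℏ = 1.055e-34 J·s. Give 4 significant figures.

Power is [E]/[T] = [E]²/ℏ.
1 GeV² → 1/ℏ × (1 GeV in J)² = 2.433e14 W.
Convert the energy scale: 180 MeV² = 1.80e-4 GeV².
Result: 1.80e-4 × 2.433e14 = 4.379e10 W.

4.379e10 W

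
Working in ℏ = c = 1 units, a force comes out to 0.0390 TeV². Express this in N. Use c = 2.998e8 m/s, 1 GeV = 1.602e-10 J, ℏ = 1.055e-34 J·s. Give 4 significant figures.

3.165e10 N

Force is [E]/[L] = [E]²/(ℏc); restore (ℏc)⁻¹.
1 GeV² → 1/(ℏc) × (1 GeV in J)² = 8.114e5 N.
Convert the energy scale: 0.0390 TeV² = 3.90e4 GeV².
Result: 3.90e4 × 8.114e5 = 3.165e10 N.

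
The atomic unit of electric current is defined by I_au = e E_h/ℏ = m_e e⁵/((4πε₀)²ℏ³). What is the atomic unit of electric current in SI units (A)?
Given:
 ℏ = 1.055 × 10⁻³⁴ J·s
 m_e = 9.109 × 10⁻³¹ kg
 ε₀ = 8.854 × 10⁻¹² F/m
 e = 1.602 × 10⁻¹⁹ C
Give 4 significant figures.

6.612 × 10⁻³ A

I_au = e E_h/ℏ = m_e e⁵/((4πε₀)²ℏ³)
E_h = 4.354 × 10⁻¹⁸ J
e·E_h/ℏ = 6.612 × 10⁻³ A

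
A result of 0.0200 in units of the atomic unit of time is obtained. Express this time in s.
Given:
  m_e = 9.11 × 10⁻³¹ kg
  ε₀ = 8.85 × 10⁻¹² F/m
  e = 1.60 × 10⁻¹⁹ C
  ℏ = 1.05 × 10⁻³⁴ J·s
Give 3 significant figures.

One atomic unit of time: τ_au = (4πε₀)²ℏ³/(m_e e⁴) = 2.40 × 10⁻¹⁷ s.
0.0200 × 2.40 × 10⁻¹⁷ s = 4.80 × 10⁻¹⁹ s

4.80 × 10⁻¹⁹ s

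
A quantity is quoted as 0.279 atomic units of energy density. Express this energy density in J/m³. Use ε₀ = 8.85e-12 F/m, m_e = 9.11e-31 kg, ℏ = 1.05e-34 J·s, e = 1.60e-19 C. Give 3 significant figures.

8.41e12 J/m³

One atomic unit of energy density: u_au = E_h/a₀³ = m_e⁴e¹⁰/((4πε₀)⁵ℏ⁸) = 3.01e13 J/m³.
0.279 × 3.01e13 J/m³ = 8.41e12 J/m³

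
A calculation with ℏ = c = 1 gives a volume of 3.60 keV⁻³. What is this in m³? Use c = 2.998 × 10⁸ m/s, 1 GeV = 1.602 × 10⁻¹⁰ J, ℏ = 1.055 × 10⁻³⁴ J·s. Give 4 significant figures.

Volume is [L]³ = [E]⁻³·(ℏc)³.
1 GeV⁻³ → (ℏc)³ × (1 GeV in J)⁻³ = 7.696 × 10⁻⁴⁸ m³.
Convert the energy scale: 3.60 keV⁻³ = 3.60 × 10¹⁸ GeV⁻³.
Result: 3.60 × 10¹⁸ × 7.696 × 10⁻⁴⁸ = 2.771 × 10⁻²⁹ m³.

2.771 × 10⁻²⁹ m³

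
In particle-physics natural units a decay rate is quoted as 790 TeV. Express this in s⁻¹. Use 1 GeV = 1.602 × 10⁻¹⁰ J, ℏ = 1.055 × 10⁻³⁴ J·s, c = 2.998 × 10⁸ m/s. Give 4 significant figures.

1.200 × 10³⁰ s⁻¹

A rate is [E]/ℏ; divide by ℏ.
1 GeV → 1/ℏ × (1 GeV in J) = 1.518 × 10²⁴ s⁻¹.
Convert the energy scale: 790 TeV = 7.90 × 10⁵ GeV.
Result: 7.90 × 10⁵ × 1.518 × 10²⁴ = 1.200 × 10³⁰ s⁻¹.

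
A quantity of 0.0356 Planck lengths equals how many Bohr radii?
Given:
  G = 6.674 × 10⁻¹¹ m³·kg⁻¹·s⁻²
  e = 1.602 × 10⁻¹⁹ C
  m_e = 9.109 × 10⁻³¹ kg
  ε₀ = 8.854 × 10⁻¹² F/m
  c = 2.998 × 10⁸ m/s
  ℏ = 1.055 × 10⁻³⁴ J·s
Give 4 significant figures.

Planck length: ℓ_P = √(ℏG/c³) = 1.616 × 10⁻³⁵ m
Bohr radius: a₀ = 4πε₀ℏ²/(m_e e²) = 5.297 × 10⁻¹¹ m
0.0356 × 1.616 × 10⁻³⁵ / 5.297 × 10⁻¹¹ = 1.086 × 10⁻²⁶

1.086 × 10⁻²⁶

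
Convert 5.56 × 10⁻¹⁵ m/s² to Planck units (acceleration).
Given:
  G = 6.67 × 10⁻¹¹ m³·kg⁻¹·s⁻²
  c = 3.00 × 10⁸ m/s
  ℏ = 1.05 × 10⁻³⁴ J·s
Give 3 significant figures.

9.95 × 10⁻⁶⁷

Planck acceleration: a_P = √(c⁷/(ℏG)) = 5.59 × 10⁵¹ m/s².
5.56 × 10⁻¹⁵ / 5.59 × 10⁵¹ = 9.95 × 10⁻⁶⁷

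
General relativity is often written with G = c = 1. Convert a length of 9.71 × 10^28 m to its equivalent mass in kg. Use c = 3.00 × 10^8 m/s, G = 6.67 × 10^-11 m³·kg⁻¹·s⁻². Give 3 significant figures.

Length → mass via c²/G.
9.71 × 10^28 m × (c²/G) = 1.31 × 10^56 kg

1.31 × 10^56 kg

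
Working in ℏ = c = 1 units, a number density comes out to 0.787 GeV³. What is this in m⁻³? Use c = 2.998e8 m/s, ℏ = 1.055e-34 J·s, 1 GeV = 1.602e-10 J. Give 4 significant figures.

1.023e47 m⁻³

Number density is [L]⁻³ = [E]³/(ℏc)³.
1 GeV³ → 1/(ℏc)³ × (1 GeV in J)³ = 1.299e47 m⁻³.
Result: 0.787 × 1.299e47 = 1.023e47 m⁻³.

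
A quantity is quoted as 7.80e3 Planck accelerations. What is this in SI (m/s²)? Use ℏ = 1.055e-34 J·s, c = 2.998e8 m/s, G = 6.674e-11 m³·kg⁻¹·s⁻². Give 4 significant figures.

4.337e55 m/s²

One Planck acceleration: a_P = √(c⁷/(ℏG)) = 5.560e51 m/s².
7.80e3 × 5.560e51 m/s² = 4.337e55 m/s²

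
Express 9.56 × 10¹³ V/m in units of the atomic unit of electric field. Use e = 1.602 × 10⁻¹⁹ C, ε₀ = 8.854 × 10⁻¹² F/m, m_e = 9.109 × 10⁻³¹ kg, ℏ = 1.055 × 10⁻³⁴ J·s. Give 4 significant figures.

atomic unit of electric field: E_au = E_h/(e a₀) = m_e²e⁵/((4πε₀)³ℏ⁴) = 5.131 × 10¹¹ V/m.
9.56 × 10¹³ / 5.131 × 10¹¹ = 186.3

186.3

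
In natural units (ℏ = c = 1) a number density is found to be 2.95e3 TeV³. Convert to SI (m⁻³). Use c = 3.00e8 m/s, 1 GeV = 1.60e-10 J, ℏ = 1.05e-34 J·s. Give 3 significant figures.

Number density is [L]⁻³ = [E]³/(ℏc)³.
1 GeV³ → 1/(ℏc)³ × (1 GeV in J)³ = 1.31e47 m⁻³.
Convert the energy scale: 2.95e3 TeV³ = 2.95e12 GeV³.
Result: 2.95e12 × 1.31e47 = 3.87e59 m⁻³.

3.87e59 m⁻³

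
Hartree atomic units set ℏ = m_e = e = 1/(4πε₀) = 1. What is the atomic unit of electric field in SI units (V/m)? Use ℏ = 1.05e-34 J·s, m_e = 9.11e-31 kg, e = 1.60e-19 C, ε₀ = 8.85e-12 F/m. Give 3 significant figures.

5.20e11 V/m

From ℏ = m_e = e = 1/(4πε₀) = 1 the electric field scale is E_au = E_h/(e a₀) = m_e²e⁵/((4πε₀)³ℏ⁴).
E_h = 4.38e-18 J
a₀ = 5.26e-11 m
E_h/(e·a₀) = 5.20e11 V/m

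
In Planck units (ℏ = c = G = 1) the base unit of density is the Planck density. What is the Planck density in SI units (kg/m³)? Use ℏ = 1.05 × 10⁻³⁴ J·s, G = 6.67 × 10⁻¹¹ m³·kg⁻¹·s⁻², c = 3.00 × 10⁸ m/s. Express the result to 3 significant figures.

5.20 × 10⁹⁶ kg/m³

ρ_P = c⁵/(ℏG²)
  = 2.43 × 10⁴² / 4.67 × 10⁻⁵⁵
  = 5.20 × 10⁹⁶ kg/m³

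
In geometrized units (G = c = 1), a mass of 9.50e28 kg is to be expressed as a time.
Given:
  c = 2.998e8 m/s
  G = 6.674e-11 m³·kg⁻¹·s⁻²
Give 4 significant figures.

2.353e-7 s

Mass → time via G/c³.
9.50e28 kg × (G/c³) = 2.353e-7 s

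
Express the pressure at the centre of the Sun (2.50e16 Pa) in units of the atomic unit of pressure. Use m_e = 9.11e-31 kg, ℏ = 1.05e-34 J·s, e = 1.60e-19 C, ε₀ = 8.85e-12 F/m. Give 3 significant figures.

830

atomic unit of pressure: P_au = E_h/a₀³ = m_e⁴e¹⁰/((4πε₀)⁵ℏ⁸) = 3.01e13 Pa.
2.50e16 / 3.01e13 = 830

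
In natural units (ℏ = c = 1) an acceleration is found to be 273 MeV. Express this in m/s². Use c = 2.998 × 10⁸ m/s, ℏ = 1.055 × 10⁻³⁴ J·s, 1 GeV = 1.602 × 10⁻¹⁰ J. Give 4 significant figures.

Acceleration is [L]/[T]² = c·[E]/ℏ.
1 GeV → c/ℏ × (1 GeV in J) = 4.552 × 10³² m/s².
Convert the energy scale: 273 MeV = 0.273 GeV.
Result: 0.273 × 4.552 × 10³² = 1.243 × 10³² m/s².

1.243 × 10³² m/s²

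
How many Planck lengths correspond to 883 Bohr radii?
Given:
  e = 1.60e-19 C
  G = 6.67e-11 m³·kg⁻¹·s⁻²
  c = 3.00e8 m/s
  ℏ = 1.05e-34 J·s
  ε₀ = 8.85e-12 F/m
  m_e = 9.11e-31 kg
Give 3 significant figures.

Bohr radius: a₀ = 4πε₀ℏ²/(m_e e²) = 5.26e-11 m
Planck length: ℓ_P = √(ℏG/c³) = 1.61e-35 m
883 × 5.26e-11 / 1.61e-35 = 2.88e27

2.88e27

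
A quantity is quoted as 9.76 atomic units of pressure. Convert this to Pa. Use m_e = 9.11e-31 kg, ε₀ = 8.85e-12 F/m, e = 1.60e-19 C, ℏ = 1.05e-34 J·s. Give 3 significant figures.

One atomic unit of pressure: P_au = E_h/a₀³ = m_e⁴e¹⁰/((4πε₀)⁵ℏ⁸) = 3.01e13 Pa.
9.76 × 3.01e13 Pa = 2.94e14 Pa

2.94e14 Pa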